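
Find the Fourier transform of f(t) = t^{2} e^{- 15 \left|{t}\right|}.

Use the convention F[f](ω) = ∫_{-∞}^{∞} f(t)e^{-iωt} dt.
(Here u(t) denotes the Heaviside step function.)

F(ω) = \frac{180 \left(75 - \omega^{2}\right)}{\left(\omega^{2} + 225\right)^{3}}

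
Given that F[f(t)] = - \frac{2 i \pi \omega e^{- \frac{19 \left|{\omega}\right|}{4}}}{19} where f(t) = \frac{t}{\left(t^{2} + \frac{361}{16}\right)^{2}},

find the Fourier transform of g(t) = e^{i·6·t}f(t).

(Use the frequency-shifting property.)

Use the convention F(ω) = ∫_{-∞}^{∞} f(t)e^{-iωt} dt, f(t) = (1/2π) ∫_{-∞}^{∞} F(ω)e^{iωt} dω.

F[g](ω) = \frac{2 i \pi \left(6 - \omega\right) e^{- \frac{19 \left|{\omega - 6}\right|}{4}}}{19}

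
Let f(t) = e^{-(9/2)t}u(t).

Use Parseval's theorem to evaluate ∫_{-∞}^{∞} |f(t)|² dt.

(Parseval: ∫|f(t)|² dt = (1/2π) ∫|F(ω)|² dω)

∫|f(t)|² dt = \frac{1}{9}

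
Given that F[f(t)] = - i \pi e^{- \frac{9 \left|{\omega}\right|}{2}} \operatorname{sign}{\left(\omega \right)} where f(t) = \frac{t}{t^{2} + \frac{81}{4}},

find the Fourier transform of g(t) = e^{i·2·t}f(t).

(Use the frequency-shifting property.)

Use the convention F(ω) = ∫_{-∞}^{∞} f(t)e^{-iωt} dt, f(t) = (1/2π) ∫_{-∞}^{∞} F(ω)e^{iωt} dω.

F[g](ω) = - i \pi e^{- \frac{9 \left|{\omega - 2}\right|}{2}} \operatorname{sign}{\left(\omega - 2 \right)}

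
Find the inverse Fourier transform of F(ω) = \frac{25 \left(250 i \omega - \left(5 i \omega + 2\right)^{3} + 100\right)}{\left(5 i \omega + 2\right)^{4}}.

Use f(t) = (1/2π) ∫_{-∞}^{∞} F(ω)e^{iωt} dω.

f(t) = 5 \left(t^{2} - 1\right) e^{- \frac{2 t}{5}} u\left(t\right)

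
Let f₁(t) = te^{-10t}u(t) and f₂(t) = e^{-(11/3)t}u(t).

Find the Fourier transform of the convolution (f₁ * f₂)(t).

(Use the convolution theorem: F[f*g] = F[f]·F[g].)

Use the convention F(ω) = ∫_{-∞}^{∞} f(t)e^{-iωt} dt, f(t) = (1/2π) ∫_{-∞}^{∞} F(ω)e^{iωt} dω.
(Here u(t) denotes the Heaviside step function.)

F[f₁*f₂](ω) = \frac{3}{\left(i \omega + 10\right)^{2} \left(3 i \omega + 11\right)}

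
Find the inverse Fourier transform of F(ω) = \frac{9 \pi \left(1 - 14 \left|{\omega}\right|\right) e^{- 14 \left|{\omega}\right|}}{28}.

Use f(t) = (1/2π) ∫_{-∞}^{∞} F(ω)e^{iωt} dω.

f(t) = \frac{9 t^{2}}{\left(t^{2} + 196\right)^{2}}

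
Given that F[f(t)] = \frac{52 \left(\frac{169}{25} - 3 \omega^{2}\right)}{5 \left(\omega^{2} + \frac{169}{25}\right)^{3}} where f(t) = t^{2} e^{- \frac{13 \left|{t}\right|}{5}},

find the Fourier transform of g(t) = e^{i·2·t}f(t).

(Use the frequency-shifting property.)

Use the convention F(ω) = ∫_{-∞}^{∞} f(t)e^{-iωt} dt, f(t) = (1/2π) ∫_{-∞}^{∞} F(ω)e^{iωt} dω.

F[g](ω) = \frac{6500 \left(169 - 75 \left(\omega - 2\right)^{2}\right)}{\left(25 \left(\omega - 2\right)^{2} + 169\right)^{3}}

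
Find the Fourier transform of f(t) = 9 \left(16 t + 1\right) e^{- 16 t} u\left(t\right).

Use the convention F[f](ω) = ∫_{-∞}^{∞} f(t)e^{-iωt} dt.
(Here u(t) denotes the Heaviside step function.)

F(ω) = \frac{9 \left(- i \omega - 32\right)}{\omega^{2} - 32 i \omega - 256}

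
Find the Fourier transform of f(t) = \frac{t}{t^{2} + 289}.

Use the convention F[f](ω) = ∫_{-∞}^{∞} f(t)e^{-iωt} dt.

F(ω) = - i \pi e^{- 17 \left|{\omega}\right|} \operatorname{sign}{\left(\omega \right)}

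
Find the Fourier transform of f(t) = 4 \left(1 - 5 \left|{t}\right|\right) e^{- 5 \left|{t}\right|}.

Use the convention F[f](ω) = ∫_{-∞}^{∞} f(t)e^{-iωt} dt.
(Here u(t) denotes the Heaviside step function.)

F(ω) = \frac{80 \omega^{2}}{\left(\omega^{2} + 25\right)^{2}}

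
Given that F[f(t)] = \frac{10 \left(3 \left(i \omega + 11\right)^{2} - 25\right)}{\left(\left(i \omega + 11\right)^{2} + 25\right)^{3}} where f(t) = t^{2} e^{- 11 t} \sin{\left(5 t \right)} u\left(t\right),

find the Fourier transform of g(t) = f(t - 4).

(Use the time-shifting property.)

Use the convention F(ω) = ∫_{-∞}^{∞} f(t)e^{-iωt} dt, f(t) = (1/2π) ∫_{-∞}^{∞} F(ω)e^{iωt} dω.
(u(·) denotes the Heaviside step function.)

F[g](ω) = \frac{10 \left(3 \left(i \omega + 11\right)^{2} - 25\right) e^{- 4 i \omega}}{\left(\left(i \omega + 11\right)^{2} + 25\right)^{3}}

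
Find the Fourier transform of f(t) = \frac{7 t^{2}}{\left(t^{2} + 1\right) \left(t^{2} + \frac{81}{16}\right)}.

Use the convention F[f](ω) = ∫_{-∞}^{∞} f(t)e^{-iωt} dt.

F(ω) = - \frac{112 \pi e^{- \left|{\omega}\right|}}{65} + \frac{252 \pi e^{- \frac{9 \left|{\omega}\right|}{4}}}{65}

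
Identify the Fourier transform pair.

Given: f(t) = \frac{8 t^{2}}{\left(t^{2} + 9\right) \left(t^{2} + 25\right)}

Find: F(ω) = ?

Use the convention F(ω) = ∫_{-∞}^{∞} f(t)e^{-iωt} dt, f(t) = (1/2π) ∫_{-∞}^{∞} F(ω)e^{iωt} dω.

F(ω) = \frac{\pi \left(5 - 3 e^{2 \left|{\omega}\right|}\right) e^{- 5 \left|{\omega}\right|}}{2}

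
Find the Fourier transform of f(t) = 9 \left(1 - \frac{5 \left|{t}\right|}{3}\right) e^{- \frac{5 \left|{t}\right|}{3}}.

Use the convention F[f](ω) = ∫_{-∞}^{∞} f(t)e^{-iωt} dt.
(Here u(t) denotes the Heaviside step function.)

F(ω) = \frac{4860 \omega^{2}}{\left(9 \omega^{2} + 25\right)^{2}}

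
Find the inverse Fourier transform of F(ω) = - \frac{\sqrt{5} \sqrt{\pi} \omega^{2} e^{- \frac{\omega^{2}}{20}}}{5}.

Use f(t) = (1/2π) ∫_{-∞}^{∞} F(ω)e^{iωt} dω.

f(t) = 5 \left(20 t^{2} - 2\right) e^{- 5 t^{2}}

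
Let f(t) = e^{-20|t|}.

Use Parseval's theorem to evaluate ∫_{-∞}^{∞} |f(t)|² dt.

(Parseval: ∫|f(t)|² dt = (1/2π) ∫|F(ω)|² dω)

∫|f(t)|² dt = \frac{1}{20}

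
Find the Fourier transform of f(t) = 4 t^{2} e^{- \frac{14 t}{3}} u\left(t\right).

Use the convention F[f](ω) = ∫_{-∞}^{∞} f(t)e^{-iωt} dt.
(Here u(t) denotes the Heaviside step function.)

F(ω) = \frac{216}{\left(3 i \omega + 14\right)^{3}}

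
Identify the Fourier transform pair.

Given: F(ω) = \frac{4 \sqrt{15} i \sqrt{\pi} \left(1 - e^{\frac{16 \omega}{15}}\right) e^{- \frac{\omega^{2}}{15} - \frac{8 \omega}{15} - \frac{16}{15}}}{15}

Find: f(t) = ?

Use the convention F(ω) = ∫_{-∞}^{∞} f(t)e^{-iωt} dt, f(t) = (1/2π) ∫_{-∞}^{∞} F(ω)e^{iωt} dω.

f(t) = 4 e^{- \frac{15 t^{2}}{4}} \sin{\left(4 t \right)}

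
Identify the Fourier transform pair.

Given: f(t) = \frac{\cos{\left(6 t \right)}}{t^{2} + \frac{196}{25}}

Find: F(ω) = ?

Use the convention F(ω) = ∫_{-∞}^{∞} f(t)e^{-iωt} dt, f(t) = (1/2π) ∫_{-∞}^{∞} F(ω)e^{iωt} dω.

F(ω) = \frac{5 \pi e^{- \frac{14 \left|{\omega + 6}\right|}{5}}}{28} + \frac{5 \pi e^{- \frac{14 \left|{\omega - 6}\right|}{5}}}{28}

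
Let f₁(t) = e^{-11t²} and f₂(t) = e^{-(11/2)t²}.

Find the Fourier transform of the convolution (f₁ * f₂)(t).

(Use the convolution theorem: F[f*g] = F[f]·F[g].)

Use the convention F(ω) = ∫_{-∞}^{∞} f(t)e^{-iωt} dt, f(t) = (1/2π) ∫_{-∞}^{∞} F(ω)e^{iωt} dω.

F[f₁*f₂](ω) = \frac{\sqrt{2} \pi e^{- \frac{3 \omega^{2}}{44}}}{11}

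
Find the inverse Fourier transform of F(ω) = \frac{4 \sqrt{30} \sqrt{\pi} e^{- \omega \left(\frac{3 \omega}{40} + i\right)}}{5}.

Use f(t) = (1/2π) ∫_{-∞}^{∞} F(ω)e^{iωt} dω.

f(t) = 8 e^{- \frac{10 \left(t - 1\right)^{2}}{3}}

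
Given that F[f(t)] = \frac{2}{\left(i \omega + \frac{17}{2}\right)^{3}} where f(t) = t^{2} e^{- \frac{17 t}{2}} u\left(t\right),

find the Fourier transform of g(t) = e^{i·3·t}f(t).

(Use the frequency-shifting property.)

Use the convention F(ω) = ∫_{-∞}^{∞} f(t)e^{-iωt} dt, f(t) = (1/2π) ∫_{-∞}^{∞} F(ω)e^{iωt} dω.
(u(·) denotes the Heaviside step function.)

F[g](ω) = \frac{16}{\left(2 i \left(\omega - 3\right) + 17\right)^{3}}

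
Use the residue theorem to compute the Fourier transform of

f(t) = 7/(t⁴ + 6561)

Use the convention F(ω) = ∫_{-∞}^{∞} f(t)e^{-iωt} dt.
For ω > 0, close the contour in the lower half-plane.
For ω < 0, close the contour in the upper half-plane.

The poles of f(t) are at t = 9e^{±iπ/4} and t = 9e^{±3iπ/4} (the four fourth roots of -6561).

Let g(z) = f(z)e^{-iωz}; for large |z| the factor e^{-iωz} decays in the lower half-plane when ω > 0 and in the upper half-plane when ω < 0.

Case ω > 0 (lower half-plane, clockwise contour ⇒ F(ω) = -2πi·ΣRes):
  Res_{z = - \frac{9 \sqrt{2}}{2} - \frac{9 \sqrt{2} i}{2}} g(z) = \frac{7 \sqrt{2} i \left(1 - i\right) e^{\frac{9 \sqrt{2} \omega \left(-1 + i\right)}{2}}}{5832}
  Res_{z = \frac{9 \sqrt{2}}{2} - \frac{9 \sqrt{2} i}{2}} g(z) = \frac{7 \sqrt{2} i \left(1 + i\right) e^{- \frac{9 \sqrt{2} \omega \left(1 + i\right)}{2}}}{5832}
  F(ω) = -2πi·ΣRes = \frac{7 \sqrt{2} \pi \left(1 - i\right) \left(e^{9 \sqrt{2} i \omega} + i\right) e^{- \frac{9 \sqrt{2} \omega \left(1 + i\right)}{2}}}{2916} = \frac{7 \pi e^{- \frac{9 \sqrt{2} \omega}{2}} \sin{\left(\frac{9 \sqrt{2} \omega}{2} + \frac{\pi}{4} \right)}}{729}

Case ω < 0 (upper half-plane, counterclockwise contour ⇒ F(ω) = +2πi·ΣRes):
  Res_{z = \frac{9 \sqrt{2}}{2} + \frac{9 \sqrt{2} i}{2}} g(z) = \frac{7 \sqrt{2} i \left(-1 + i\right) e^{\frac{9 \sqrt{2} \omega \left(1 - i\right)}{2}}}{5832}
  Res_{z = - \frac{9 \sqrt{2}}{2} + \frac{9 \sqrt{2} i}{2}} g(z) = \frac{7 \sqrt{2} \left(1 - i\right) e^{\frac{9 \sqrt{2} \omega \left(1 + i\right)}{2}}}{5832}
  F(ω) = 2πi·ΣRes = - \frac{7 \sqrt{2} i \pi \left(i \left(1 - i\right) e^{\frac{9 \sqrt{2} \omega \left(1 - i\right)}{2}} - \left(1 - i\right) e^{\frac{9 \sqrt{2} \omega \left(1 + i\right)}{2}}\right)}{2916} = \frac{7 \pi e^{\frac{9 \sqrt{2} \omega}{2}} \cos{\left(\frac{9 \sqrt{2} \omega}{2} + \frac{\pi}{4} \right)}}{729}

Both cases combine into a single formula in |ω|:

F(ω) = \frac{7 \pi e^{- \frac{9 \sqrt{2} \left|{\omega}\right|}{2}} \sin{\left(\frac{9 \sqrt{2} \left|{\omega}\right|}{2} + \frac{\pi}{4} \right)}}{729}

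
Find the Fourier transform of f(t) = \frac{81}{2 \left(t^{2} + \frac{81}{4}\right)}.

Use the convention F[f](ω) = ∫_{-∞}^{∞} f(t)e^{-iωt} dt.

F(ω) = 9 \pi e^{- \frac{9 \left|{\omega}\right|}{2}}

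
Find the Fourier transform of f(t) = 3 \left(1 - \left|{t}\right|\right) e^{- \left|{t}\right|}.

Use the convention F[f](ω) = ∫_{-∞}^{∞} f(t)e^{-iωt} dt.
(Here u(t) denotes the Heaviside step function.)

F(ω) = \frac{12 \omega^{2}}{\left(\omega^{2} + 1\right)^{2}}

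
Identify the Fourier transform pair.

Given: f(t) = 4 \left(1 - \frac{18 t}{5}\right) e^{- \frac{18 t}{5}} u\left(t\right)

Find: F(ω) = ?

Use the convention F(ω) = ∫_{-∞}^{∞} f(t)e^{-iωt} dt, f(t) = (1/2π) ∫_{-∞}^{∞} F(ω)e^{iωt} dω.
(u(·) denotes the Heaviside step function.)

F(ω) = \frac{100 i \omega}{- 25 \omega^{2} + 180 i \omega + 324}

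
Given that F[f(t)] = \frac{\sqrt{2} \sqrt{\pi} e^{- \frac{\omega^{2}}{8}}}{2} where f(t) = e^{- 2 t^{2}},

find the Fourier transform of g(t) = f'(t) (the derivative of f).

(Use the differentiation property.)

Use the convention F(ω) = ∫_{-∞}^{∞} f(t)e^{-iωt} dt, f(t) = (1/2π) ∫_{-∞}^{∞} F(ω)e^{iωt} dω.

F[g](ω) = \frac{\sqrt{2} i \sqrt{\pi} \omega e^{- \frac{\omega^{2}}{8}}}{2}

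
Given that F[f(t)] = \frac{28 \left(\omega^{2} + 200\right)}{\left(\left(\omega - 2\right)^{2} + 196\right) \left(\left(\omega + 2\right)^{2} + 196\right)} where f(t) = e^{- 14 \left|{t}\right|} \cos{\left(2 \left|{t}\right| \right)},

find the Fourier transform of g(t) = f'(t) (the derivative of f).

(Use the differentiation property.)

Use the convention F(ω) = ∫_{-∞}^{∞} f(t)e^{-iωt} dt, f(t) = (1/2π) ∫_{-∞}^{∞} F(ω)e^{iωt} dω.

F[g](ω) = \frac{28 i \omega \left(\omega^{2} + 200\right)}{\omega^{4} + 384 \omega^{2} + 40000}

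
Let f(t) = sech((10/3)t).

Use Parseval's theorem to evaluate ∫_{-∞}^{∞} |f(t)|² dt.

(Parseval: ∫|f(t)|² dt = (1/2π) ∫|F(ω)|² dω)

∫|f(t)|² dt = \frac{3}{5}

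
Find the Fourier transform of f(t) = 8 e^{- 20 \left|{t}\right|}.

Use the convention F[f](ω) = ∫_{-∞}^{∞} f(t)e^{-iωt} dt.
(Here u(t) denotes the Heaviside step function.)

F(ω) = \frac{320}{\omega^{2} + 400}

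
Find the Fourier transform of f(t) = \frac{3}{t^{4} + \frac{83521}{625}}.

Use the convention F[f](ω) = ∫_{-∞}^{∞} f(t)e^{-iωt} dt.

F(ω) = \frac{375 \pi e^{- \frac{17 \sqrt{2} \left|{\omega}\right|}{10}} \sin{\left(\frac{17 \sqrt{2} \left|{\omega}\right|}{10} + \frac{\pi}{4} \right)}}{4913}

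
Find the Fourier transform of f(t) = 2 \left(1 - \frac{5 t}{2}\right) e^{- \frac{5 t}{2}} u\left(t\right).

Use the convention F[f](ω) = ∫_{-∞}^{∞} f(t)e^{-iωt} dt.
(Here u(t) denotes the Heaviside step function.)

F(ω) = \frac{8 i \omega}{- 4 \omega^{2} + 20 i \omega + 25}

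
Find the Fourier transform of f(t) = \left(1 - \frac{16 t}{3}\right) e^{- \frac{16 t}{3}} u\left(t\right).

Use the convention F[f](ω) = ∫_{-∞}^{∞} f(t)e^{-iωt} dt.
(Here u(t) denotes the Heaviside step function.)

F(ω) = \frac{9 i \omega}{- 9 \omega^{2} + 96 i \omega + 256}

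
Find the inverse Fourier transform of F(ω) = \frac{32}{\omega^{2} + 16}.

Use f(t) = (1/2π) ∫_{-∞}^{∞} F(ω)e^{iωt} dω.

f(t) = 4 e^{- 4 \left|{t}\right|}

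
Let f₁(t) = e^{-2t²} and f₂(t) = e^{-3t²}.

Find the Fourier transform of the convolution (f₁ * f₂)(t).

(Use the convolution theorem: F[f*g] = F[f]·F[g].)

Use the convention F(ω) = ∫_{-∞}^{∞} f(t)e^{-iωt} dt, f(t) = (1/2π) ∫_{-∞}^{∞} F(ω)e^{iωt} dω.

F[f₁*f₂](ω) = \frac{\sqrt{6} \pi e^{- \frac{5 \omega^{2}}{24}}}{6}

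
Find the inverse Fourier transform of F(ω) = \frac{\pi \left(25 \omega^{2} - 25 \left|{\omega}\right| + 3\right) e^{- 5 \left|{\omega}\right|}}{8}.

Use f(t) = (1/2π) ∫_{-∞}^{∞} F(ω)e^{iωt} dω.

f(t) = \frac{5 t^{4}}{\left(t^{2} + 25\right)^{3}}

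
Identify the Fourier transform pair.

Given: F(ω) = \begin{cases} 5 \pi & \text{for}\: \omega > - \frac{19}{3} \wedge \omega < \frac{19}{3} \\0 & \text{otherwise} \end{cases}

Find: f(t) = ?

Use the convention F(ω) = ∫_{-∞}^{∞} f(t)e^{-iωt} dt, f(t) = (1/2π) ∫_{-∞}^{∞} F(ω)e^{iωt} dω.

f(t) = \frac{5 \sin{\left(\frac{19 t}{3} \right)}}{t}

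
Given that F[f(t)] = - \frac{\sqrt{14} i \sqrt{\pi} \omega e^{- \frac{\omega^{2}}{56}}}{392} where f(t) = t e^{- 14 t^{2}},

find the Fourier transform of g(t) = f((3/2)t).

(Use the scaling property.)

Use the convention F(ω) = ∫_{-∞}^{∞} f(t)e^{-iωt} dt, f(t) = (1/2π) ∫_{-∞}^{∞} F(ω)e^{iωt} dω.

F[g](ω) = - \frac{\sqrt{14} i \sqrt{\pi} \omega e^{- \frac{\omega^{2}}{126}}}{882}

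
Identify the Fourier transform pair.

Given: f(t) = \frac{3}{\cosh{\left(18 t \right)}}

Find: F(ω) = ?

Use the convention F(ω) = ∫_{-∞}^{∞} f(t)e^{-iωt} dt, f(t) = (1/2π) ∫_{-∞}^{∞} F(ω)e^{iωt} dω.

F(ω) = \frac{\pi}{6 \cosh{\left(\frac{\pi \omega}{36} \right)}}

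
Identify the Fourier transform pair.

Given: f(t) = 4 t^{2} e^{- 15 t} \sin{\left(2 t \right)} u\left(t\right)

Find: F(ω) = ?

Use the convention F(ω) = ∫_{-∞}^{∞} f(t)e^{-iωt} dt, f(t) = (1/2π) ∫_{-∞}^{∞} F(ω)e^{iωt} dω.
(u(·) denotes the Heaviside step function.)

F(ω) = \frac{16 \left(3 \left(i \omega + 15\right)^{2} - 4\right)}{\left(\left(i \omega + 15\right)^{2} + 4\right)^{3}}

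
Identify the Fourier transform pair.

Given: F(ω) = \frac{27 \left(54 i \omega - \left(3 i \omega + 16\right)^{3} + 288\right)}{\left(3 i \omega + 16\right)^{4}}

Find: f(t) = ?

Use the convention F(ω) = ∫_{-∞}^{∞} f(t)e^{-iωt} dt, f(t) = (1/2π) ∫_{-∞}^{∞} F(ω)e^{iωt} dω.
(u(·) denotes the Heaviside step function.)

f(t) = 9 \left(t^{2} - 1\right) e^{- \frac{16 t}{3}} u\left(t\right)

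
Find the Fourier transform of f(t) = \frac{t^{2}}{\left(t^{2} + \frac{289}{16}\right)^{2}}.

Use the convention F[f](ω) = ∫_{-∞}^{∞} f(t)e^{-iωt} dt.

F(ω) = \frac{\pi \left(4 - 17 \left|{\omega}\right|\right) e^{- \frac{17 \left|{\omega}\right|}{4}}}{34}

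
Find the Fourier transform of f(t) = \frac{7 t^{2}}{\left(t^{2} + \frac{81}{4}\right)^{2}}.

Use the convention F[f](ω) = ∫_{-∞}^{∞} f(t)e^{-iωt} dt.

F(ω) = \frac{7 \pi \left(2 - 9 \left|{\omega}\right|\right) e^{- \frac{9 \left|{\omega}\right|}{2}}}{18}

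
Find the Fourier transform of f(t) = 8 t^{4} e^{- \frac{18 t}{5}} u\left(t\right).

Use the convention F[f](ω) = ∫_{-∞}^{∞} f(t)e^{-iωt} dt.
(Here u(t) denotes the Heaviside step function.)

F(ω) = \frac{600000}{\left(5 i \omega + 18\right)^{5}}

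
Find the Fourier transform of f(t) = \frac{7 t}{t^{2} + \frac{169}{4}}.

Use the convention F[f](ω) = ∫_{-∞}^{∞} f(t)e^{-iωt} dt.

F(ω) = - 7 i \pi e^{- \frac{13 \left|{\omega}\right|}{2}} \operatorname{sign}{\left(\omega \right)}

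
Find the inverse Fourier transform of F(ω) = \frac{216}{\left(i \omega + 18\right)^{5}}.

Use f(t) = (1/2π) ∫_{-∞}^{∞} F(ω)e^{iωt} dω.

f(t) = 9 t^{4} e^{- 18 t} u\left(t\right)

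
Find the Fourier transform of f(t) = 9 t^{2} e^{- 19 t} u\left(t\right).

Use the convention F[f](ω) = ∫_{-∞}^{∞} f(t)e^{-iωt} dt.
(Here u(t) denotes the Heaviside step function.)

F(ω) = \frac{18}{\left(i \omega + 19\right)^{3}}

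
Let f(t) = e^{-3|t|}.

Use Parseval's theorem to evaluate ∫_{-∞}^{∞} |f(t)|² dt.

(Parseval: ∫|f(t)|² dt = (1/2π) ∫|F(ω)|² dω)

∫|f(t)|² dt = \frac{1}{3}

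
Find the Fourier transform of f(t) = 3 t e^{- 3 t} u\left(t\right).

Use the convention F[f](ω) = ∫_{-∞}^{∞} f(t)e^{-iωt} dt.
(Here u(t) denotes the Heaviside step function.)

F(ω) = \frac{3}{\left(i \omega + 3\right)^{2}}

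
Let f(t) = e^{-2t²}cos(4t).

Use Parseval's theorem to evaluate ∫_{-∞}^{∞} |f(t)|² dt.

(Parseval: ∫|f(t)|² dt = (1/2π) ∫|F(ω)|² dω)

∫|f(t)|² dt = \frac{\sqrt{\pi} \left(1 + e^{4}\right)}{4 e^{4}}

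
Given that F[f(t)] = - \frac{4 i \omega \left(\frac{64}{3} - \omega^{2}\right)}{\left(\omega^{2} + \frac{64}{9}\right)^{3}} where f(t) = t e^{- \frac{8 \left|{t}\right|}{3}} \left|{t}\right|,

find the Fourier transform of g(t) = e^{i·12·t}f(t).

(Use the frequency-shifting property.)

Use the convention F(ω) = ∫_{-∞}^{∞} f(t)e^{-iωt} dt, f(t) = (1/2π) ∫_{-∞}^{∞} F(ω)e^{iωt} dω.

F[g](ω) = \frac{972 i \left(\omega - 12\right) \left(3 \left(\omega - 12\right)^{2} - 64\right)}{\left(9 \left(\omega - 12\right)^{2} + 64\right)^{3}}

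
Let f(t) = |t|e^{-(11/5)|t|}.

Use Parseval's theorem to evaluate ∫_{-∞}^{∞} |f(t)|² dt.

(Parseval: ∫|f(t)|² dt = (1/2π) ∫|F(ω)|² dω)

∫|f(t)|² dt = \frac{125}{2662}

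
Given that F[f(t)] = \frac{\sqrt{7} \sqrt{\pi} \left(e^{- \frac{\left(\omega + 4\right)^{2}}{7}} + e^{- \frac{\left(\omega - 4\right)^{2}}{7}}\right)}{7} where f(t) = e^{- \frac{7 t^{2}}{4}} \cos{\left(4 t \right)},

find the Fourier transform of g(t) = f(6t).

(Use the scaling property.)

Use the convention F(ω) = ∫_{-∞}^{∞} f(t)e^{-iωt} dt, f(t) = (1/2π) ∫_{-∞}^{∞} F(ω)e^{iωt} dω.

F[g](ω) = \frac{\sqrt{7} \sqrt{\pi} \left(e^{\frac{8 \omega}{21}} + 1\right) e^{- \frac{\omega^{2}}{252} - \frac{4 \omega}{21} - \frac{16}{7}}}{42}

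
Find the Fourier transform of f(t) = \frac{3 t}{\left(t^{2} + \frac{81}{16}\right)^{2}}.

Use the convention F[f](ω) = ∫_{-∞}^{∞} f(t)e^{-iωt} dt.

F(ω) = - \frac{2 i \pi \omega e^{- \frac{9 \left|{\omega}\right|}{4}}}{3}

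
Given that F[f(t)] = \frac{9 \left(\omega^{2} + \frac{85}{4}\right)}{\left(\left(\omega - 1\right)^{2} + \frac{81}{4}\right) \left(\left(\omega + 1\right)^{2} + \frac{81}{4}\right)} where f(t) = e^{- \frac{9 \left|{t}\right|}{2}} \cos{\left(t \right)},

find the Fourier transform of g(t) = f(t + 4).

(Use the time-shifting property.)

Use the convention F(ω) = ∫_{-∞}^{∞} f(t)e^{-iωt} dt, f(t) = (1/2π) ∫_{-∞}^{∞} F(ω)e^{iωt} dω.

F[g](ω) = \frac{\left(144 \omega^{2} + 3060\right) e^{4 i \omega}}{16 \omega^{4} + 616 \omega^{2} + 7225}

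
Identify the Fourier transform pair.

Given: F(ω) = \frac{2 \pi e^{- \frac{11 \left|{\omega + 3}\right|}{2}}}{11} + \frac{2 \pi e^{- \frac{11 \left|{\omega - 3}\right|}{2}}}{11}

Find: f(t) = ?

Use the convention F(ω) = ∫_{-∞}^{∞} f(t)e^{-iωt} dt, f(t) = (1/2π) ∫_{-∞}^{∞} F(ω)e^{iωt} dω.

f(t) = \frac{2 \cos{\left(3 t \right)}}{t^{2} + \frac{121}{4}}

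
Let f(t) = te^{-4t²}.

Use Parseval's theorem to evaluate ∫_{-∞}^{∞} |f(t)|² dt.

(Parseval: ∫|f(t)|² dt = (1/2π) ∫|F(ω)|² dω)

∫|f(t)|² dt = \frac{\sqrt{2} \sqrt{\pi}}{64}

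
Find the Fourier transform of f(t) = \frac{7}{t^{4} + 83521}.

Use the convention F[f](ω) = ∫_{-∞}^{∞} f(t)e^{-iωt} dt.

F(ω) = \frac{7 \pi e^{- \frac{17 \sqrt{2} \left|{\omega}\right|}{2}} \sin{\left(\frac{17 \sqrt{2} \left|{\omega}\right|}{2} + \frac{\pi}{4} \right)}}{4913}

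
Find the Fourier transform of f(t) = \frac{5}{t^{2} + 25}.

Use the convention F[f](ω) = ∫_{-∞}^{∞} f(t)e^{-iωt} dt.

F(ω) = \pi e^{- 5 \left|{\omega}\right|}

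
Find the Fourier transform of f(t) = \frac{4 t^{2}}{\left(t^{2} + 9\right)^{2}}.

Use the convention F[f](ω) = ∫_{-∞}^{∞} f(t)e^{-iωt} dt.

F(ω) = \frac{2 \pi \left(1 - 3 \left|{\omega}\right|\right) e^{- 3 \left|{\omega}\right|}}{3}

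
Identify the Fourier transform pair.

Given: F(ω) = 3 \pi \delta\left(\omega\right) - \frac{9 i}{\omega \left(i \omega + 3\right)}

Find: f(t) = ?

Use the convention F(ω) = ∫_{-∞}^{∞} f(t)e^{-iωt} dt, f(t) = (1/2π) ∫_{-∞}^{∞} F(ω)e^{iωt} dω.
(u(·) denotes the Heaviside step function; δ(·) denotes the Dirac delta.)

f(t) = 3 \left(1 - e^{- 3 t}\right) u\left(t\right)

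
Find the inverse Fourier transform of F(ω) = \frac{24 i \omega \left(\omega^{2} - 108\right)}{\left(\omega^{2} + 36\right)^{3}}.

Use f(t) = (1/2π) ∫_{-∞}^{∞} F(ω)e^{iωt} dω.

f(t) = 6 t e^{- 6 \left|{t}\right|} \left|{t}\right|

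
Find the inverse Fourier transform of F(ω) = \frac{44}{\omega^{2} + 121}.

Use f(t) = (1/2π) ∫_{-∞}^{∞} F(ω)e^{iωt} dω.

f(t) = 2 e^{- 11 \left|{t}\right|}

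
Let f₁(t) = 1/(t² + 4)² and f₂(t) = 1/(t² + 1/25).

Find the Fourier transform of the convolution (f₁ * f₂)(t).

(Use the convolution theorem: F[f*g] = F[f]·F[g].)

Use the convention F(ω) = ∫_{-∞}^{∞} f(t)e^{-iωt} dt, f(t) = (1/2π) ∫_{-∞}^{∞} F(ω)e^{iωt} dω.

F[f₁*f₂](ω) = \frac{5 \pi^{2} \left(2 \left|{\omega}\right| + 1\right) e^{- \frac{11 \left|{\omega}\right|}{5}}}{16}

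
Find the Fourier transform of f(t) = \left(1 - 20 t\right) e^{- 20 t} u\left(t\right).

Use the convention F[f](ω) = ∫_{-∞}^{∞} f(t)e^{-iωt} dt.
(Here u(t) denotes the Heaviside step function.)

F(ω) = \frac{i \omega}{- \omega^{2} + 40 i \omega + 400}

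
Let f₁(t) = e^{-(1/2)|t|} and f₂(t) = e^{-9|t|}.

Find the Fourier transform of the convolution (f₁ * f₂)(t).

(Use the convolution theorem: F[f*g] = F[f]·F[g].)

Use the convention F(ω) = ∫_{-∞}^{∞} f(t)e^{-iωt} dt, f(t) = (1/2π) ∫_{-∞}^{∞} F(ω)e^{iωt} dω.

F[f₁*f₂](ω) = \frac{72}{\left(\omega^{2} + 81\right) \left(4 \omega^{2} + 1\right)}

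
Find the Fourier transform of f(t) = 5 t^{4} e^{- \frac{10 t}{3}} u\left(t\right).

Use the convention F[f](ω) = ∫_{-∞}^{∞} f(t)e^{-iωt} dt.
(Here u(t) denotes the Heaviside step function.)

F(ω) = \frac{29160}{\left(3 i \omega + 10\right)^{5}}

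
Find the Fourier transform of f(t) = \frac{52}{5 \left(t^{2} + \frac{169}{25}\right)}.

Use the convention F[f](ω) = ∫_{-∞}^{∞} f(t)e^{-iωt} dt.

F(ω) = 4 \pi e^{- \frac{13 \left|{\omega}\right|}{5}}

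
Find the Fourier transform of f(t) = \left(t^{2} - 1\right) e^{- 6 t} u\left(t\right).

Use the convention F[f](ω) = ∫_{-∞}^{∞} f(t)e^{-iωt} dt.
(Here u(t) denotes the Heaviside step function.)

F(ω) = \frac{2 i \omega - \left(i \omega + 6\right)^{3} + 12}{\left(i \omega + 6\right)^{4}}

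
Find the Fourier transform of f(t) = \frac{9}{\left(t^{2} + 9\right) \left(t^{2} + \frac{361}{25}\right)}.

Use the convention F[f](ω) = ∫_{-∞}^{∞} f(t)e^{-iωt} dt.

F(ω) = \frac{75 \pi e^{- 3 \left|{\omega}\right|}}{136} - \frac{1125 \pi e^{- \frac{19 \left|{\omega}\right|}{5}}}{2584}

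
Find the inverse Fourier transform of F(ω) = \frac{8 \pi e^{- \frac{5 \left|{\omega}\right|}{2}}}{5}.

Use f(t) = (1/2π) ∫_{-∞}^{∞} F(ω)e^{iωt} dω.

f(t) = \frac{4}{t^{2} + \frac{25}{4}}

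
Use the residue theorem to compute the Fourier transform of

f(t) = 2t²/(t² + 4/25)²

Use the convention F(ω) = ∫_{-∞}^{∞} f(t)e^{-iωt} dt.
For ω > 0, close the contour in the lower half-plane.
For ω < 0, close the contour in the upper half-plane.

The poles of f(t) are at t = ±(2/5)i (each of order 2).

Let g(z) = f(z)e^{-iωz}; for large |z| the factor e^{-iωz} decays in the lower half-plane when ω > 0 and in the upper half-plane when ω < 0.

Case ω > 0 (lower half-plane, clockwise contour ⇒ F(ω) = -2πi·ΣRes):
  Res_{z = - \frac{2 i}{5}} g(z) = \frac{i \left(5 - 2 \omega\right) e^{- \frac{2 \omega}{5}}}{4} (pole of order 2)
  F(ω) = -2πi·ΣRes = \frac{\pi \left(5 - 2 \omega\right) e^{- \frac{2 \omega}{5}}}{2}

Case ω < 0 (upper half-plane, counterclockwise contour ⇒ F(ω) = +2πi·ΣRes):
  Res_{z = \frac{2 i}{5}} g(z) = \frac{i \left(- 2 \omega - 5\right) e^{\frac{2 \omega}{5}}}{4} (pole of order 2)
  F(ω) = 2πi·ΣRes = \frac{\pi \left(2 \omega + 5\right) e^{\frac{2 \omega}{5}}}{2}

Both cases combine into a single formula in |ω|:

F(ω) = \frac{\pi \left(5 - 2 \left|{\omega}\right|\right) e^{- \frac{2 \left|{\omega}\right|}{5}}}{2}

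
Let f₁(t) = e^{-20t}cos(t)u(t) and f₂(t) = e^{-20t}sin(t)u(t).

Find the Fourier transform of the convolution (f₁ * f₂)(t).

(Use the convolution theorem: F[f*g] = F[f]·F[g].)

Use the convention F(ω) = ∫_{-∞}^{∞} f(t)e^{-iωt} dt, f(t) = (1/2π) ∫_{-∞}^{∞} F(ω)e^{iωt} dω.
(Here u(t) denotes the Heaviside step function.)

F[f₁*f₂](ω) = \frac{i \omega + 20}{\left(\left(i \omega + 20\right)^{2} + 1\right)^{2}}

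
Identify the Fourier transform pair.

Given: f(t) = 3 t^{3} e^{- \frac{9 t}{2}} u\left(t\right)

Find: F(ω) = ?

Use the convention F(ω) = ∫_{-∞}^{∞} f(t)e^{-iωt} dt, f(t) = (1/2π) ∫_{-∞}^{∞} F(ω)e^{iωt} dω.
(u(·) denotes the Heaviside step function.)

F(ω) = \frac{288}{\left(2 i \omega + 9\right)^{4}}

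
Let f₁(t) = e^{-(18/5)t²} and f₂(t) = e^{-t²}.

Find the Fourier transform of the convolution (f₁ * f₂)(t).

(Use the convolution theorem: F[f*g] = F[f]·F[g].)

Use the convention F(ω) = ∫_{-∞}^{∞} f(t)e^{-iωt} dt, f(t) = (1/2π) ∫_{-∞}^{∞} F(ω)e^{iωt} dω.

F[f₁*f₂](ω) = \frac{\sqrt{10} \pi e^{- \frac{23 \omega^{2}}{72}}}{6}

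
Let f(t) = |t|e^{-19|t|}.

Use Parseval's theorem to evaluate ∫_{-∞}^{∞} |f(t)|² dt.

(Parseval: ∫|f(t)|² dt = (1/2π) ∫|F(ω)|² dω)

∫|f(t)|² dt = \frac{1}{13718}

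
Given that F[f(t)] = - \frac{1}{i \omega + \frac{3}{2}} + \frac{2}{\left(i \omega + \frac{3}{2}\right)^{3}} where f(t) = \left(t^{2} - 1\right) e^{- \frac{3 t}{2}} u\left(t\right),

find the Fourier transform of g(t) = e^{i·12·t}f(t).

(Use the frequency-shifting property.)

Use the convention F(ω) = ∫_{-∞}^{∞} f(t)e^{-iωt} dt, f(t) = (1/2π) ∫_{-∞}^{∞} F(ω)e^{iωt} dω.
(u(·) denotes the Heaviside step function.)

F[g](ω) = \frac{2 \left(16 i \left(\omega - 12\right) - \left(2 i \left(\omega - 12\right) + 3\right)^{3} + 24\right)}{\left(2 i \left(\omega - 12\right) + 3\right)^{4}}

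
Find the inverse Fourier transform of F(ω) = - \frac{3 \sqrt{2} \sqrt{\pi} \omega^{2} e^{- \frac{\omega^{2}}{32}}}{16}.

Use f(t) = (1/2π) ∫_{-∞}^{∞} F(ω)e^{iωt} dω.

f(t) = 6 \left(32 t^{2} - 2\right) e^{- 8 t^{2}}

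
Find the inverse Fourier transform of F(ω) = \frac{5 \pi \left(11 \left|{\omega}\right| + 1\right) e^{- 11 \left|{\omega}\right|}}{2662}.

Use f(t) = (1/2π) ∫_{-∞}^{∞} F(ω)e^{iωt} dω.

f(t) = \frac{5}{\left(t^{2} + 121\right)^{2}}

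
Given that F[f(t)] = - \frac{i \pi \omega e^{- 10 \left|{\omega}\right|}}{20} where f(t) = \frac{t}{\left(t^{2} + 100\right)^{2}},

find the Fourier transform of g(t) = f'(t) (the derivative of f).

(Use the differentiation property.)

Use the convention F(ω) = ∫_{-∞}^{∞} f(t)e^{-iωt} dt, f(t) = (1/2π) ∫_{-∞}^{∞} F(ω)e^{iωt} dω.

F[g](ω) = \frac{\pi \omega^{2} e^{- 10 \left|{\omega}\right|}}{20}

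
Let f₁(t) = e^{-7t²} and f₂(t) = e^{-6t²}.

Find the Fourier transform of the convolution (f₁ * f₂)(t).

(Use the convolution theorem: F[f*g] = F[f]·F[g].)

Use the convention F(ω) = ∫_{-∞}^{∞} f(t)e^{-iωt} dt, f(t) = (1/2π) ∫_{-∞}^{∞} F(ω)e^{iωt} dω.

F[f₁*f₂](ω) = \frac{\sqrt{42} \pi e^{- \frac{13 \omega^{2}}{168}}}{42}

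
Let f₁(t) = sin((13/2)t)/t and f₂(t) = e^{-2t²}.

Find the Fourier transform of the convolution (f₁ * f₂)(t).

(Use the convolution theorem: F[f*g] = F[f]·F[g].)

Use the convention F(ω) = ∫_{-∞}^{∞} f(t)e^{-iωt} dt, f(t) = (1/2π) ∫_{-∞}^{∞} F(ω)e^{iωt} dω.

F[f₁*f₂](ω) = \begin{cases} \frac{\sqrt{2} \pi^{\frac{3}{2}} e^{- \frac{\omega^{2}}{8}}}{2} & \text{for}\: \omega > - \frac{13}{2} \wedge \omega < \frac{13}{2} \\0 & \text{otherwise} \end{cases}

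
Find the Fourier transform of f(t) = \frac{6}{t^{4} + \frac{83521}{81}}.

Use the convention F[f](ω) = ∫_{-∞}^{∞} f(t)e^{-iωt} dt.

F(ω) = \frac{162 \pi e^{- \frac{17 \sqrt{2} \left|{\omega}\right|}{6}} \sin{\left(\frac{17 \sqrt{2} \left|{\omega}\right|}{6} + \frac{\pi}{4} \right)}}{4913}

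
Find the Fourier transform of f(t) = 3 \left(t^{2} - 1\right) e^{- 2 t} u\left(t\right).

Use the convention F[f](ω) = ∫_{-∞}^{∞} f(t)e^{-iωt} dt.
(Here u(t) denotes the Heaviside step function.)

F(ω) = \frac{3 \left(2 i \omega - \left(i \omega + 2\right)^{3} + 4\right)}{\left(i \omega + 2\right)^{4}}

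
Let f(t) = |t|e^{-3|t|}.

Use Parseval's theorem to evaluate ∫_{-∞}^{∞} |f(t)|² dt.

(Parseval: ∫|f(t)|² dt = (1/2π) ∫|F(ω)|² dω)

∫|f(t)|² dt = \frac{1}{54}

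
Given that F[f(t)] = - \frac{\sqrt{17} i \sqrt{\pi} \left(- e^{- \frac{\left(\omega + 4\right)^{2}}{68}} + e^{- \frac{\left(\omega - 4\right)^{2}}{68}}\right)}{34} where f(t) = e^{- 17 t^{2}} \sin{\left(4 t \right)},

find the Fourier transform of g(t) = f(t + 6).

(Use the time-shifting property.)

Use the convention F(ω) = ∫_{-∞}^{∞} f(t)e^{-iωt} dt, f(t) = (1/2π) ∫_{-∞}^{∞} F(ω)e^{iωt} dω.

F[g](ω) = \frac{\sqrt{17} i \sqrt{\pi} \left(1 - e^{\frac{4 \omega}{17}}\right) e^{- \frac{\omega^{2}}{68} - \frac{2 \omega}{17} + 6 i \omega - \frac{4}{17}}}{34}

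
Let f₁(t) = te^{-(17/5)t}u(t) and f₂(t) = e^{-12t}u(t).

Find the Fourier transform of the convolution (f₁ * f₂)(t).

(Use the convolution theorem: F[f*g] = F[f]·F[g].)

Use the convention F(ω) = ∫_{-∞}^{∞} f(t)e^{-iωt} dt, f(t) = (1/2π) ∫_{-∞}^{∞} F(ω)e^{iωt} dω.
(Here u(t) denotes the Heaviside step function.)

F[f₁*f₂](ω) = \frac{25}{\left(i \omega + 12\right) \left(5 i \omega + 17\right)^{2}}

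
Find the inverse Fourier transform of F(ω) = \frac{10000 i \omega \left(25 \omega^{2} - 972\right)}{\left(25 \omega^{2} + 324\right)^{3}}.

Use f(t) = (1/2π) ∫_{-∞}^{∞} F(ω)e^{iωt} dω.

f(t) = 4 t e^{- \frac{18 \left|{t}\right|}{5}} \left|{t}\right|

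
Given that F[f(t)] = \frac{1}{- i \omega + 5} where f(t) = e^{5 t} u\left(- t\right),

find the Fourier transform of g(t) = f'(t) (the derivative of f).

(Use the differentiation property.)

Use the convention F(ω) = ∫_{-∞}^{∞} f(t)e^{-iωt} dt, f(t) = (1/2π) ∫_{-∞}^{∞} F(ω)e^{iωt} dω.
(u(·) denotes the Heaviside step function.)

F[g](ω) = - \frac{\omega}{\omega + 5 i}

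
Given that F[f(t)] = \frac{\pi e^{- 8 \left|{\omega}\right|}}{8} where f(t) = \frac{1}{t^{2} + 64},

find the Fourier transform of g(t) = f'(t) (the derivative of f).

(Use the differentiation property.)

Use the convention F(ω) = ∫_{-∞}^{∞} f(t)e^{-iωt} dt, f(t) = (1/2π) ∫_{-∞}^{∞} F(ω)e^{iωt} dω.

F[g](ω) = \frac{i \pi \omega e^{- 8 \left|{\omega}\right|}}{8}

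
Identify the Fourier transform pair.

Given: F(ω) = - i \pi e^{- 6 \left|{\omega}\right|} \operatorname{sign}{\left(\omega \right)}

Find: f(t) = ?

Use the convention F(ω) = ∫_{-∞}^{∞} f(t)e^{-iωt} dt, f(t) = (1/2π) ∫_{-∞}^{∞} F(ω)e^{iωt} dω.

f(t) = \frac{t}{t^{2} + 36}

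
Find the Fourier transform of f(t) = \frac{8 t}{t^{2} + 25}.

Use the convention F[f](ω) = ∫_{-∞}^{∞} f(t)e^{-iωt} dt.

F(ω) = - 8 i \pi e^{- 5 \left|{\omega}\right|} \operatorname{sign}{\left(\omega \right)}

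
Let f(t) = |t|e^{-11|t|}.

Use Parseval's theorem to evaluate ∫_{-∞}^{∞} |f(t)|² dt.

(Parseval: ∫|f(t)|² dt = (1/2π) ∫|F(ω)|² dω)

∫|f(t)|² dt = \frac{1}{2662}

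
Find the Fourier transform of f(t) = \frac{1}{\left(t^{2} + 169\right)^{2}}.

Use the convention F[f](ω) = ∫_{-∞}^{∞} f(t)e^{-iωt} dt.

F(ω) = \frac{\pi \left(13 \left|{\omega}\right| + 1\right) e^{- 13 \left|{\omega}\right|}}{4394}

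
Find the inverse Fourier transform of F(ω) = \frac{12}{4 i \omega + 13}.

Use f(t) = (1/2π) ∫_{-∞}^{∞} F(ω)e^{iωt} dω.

f(t) = 3 e^{- \frac{13 t}{4}} u\left(t\right)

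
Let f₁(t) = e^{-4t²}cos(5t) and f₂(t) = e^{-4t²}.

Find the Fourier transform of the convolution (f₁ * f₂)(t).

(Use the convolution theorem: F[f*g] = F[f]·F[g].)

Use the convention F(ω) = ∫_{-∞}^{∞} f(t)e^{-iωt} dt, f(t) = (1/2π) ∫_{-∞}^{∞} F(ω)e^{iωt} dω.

F[f₁*f₂](ω) = \frac{\pi \left(e^{\frac{5 \omega}{4}} + 1\right) e^{- \frac{\omega^{2}}{8} - \frac{5 \omega}{8} - \frac{25}{16}}}{8}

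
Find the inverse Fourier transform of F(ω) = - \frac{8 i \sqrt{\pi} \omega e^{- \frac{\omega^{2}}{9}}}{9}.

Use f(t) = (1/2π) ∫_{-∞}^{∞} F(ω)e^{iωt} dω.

f(t) = 6 t e^{- \frac{9 t^{2}}{4}}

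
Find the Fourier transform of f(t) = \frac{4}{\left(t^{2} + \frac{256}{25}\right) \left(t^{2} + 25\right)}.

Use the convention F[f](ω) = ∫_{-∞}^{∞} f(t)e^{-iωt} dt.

F(ω) = - \frac{20 \pi e^{- 5 \left|{\omega}\right|}}{369} + \frac{125 \pi e^{- \frac{16 \left|{\omega}\right|}{5}}}{1476}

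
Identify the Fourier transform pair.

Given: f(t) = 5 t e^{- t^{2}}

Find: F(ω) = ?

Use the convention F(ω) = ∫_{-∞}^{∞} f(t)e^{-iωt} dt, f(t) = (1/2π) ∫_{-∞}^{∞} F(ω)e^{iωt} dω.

F(ω) = - \frac{5 i \sqrt{\pi} \omega e^{- \frac{\omega^{2}}{4}}}{2}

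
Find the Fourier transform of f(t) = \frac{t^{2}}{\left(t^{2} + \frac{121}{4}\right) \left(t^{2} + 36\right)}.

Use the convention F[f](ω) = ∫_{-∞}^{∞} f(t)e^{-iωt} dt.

F(ω) = \frac{24 \pi e^{- 6 \left|{\omega}\right|}}{23} - \frac{22 \pi e^{- \frac{11 \left|{\omega}\right|}{2}}}{23}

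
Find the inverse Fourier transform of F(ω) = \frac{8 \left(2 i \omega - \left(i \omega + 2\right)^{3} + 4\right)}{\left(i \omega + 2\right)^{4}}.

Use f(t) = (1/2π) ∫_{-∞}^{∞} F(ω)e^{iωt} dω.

f(t) = 8 \left(t^{2} - 1\right) e^{- 2 t} u\left(t\right)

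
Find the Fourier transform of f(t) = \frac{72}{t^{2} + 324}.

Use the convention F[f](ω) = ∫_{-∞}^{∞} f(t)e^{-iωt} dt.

F(ω) = 4 \pi e^{- 18 \left|{\omega}\right|}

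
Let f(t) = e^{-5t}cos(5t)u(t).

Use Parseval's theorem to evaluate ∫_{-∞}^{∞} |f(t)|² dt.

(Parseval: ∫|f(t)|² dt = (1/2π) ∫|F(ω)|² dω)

∫|f(t)|² dt = \frac{3}{40}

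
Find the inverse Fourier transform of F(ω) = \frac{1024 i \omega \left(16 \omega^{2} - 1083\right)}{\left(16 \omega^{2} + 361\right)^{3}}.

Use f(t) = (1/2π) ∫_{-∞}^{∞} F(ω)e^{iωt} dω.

f(t) = t e^{- \frac{19 \left|{t}\right|}{4}} \left|{t}\right|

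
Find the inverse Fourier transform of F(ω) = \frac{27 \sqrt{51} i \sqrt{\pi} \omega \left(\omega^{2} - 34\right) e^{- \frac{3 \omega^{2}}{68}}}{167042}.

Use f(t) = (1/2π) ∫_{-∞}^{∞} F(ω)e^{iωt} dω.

f(t) = 4 t^{3} e^{- \frac{17 t^{2}}{3}}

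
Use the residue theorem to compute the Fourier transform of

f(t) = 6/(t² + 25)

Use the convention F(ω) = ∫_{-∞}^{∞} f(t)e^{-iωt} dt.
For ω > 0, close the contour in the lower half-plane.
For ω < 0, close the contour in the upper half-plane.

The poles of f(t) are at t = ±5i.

Let g(z) = f(z)e^{-iωz}; for large |z| the factor e^{-iωz} decays in the lower half-plane when ω > 0 and in the upper half-plane when ω < 0.

Case ω > 0 (lower half-plane, clockwise contour ⇒ F(ω) = -2πi·ΣRes):
  Res_{z = - 5 i} g(z) = \frac{3 i e^{- 5 \omega}}{5}
  F(ω) = -2πi·ΣRes = \frac{6 \pi e^{- 5 \omega}}{5}

Case ω < 0 (upper half-plane, counterclockwise contour ⇒ F(ω) = +2πi·ΣRes):
  Res_{z = 5 i} g(z) = - \frac{3 i e^{5 \omega}}{5}
  F(ω) = 2πi·ΣRes = \frac{6 \pi e^{5 \omega}}{5}

Both cases combine into a single formula in |ω|:

F(ω) = \frac{6 \pi e^{- 5 \left|{\omega}\right|}}{5}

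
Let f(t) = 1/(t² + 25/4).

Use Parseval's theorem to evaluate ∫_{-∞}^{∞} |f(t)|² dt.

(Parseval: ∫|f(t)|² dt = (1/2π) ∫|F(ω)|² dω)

∫|f(t)|² dt = \frac{4 \pi}{125}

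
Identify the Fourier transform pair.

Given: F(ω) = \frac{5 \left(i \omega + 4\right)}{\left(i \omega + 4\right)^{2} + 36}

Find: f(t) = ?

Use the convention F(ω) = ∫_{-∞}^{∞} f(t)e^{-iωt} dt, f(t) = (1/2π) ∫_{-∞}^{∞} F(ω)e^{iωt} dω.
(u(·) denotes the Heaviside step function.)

f(t) = 5 e^{- 4 t} \cos{\left(6 t \right)} u\left(t\right)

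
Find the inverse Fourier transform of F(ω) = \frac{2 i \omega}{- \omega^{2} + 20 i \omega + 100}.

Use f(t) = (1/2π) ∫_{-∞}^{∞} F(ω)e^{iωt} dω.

f(t) = 2 \left(1 - 10 t\right) e^{- 10 t} u\left(t\right)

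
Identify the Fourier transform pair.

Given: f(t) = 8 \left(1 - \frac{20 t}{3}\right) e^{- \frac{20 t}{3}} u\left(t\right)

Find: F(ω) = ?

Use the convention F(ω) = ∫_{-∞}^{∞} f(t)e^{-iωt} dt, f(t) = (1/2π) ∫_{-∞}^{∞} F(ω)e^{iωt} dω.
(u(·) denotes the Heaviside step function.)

F(ω) = \frac{72 i \omega}{- 9 \omega^{2} + 120 i \omega + 400}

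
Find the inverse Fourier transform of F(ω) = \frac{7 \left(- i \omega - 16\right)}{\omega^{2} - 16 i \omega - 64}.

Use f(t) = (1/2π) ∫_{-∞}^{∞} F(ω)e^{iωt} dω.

f(t) = 7 \left(8 t + 1\right) e^{- 8 t} u\left(t\right)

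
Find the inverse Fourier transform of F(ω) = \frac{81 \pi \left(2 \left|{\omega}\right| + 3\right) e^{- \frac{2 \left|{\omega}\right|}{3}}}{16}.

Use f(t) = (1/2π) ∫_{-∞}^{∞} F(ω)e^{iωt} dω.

f(t) = \frac{9}{\left(t^{2} + \frac{4}{9}\right)^{2}}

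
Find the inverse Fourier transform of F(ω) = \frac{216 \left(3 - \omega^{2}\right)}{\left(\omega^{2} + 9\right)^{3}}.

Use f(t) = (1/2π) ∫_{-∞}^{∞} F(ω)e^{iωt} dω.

f(t) = 6 t^{2} e^{- 3 \left|{t}\right|}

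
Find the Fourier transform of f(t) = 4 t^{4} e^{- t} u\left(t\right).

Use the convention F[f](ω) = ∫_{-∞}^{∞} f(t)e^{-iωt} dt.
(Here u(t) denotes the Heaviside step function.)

F(ω) = \frac{96}{\left(i \omega + 1\right)^{5}}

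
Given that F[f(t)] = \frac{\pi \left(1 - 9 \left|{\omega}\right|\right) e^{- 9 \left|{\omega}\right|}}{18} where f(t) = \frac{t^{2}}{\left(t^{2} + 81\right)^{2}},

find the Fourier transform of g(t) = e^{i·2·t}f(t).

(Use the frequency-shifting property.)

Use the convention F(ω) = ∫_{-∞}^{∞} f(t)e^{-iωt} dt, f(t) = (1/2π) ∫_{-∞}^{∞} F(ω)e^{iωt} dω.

F[g](ω) = \frac{\pi \left(1 - 9 \left|{\omega - 2}\right|\right) e^{- 9 \left|{\omega - 2}\right|}}{18}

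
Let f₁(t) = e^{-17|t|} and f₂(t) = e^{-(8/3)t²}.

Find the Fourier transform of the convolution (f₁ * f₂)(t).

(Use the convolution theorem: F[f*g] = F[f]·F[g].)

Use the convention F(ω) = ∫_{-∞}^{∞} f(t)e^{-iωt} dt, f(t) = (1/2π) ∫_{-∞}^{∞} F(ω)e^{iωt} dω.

F[f₁*f₂](ω) = \frac{17 \sqrt{6} \sqrt{\pi} e^{- \frac{3 \omega^{2}}{32}}}{2 \left(\omega^{2} + 289\right)}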